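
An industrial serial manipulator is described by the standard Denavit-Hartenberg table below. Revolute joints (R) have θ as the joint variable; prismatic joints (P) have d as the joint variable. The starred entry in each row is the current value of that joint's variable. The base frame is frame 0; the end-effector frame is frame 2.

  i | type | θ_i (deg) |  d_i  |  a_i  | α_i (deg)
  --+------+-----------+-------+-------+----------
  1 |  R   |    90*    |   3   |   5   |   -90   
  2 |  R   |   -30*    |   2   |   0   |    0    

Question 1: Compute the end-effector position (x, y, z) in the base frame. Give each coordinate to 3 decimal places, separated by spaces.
after link 1: o_1 = (0.0000, 5.0000, 3.0000)
after link 2: o_2 = (-2.0000, 5.0000, 3.0000)

-2.000 5.000 3.000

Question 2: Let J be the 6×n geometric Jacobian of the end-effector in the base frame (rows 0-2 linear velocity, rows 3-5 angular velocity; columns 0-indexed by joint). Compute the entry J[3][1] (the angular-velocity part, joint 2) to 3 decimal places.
axis z_1 = (-1.0000,0.0000,0.0000); lever o_n−o_1 = (-2.0000,0.0000,0.0000)
cross product → J_v[:, 1] = (0.0000,-0.0000,0.0000)
J_ω[:, 1] = z_1
entry J[3][1] = -1.0000

-1.000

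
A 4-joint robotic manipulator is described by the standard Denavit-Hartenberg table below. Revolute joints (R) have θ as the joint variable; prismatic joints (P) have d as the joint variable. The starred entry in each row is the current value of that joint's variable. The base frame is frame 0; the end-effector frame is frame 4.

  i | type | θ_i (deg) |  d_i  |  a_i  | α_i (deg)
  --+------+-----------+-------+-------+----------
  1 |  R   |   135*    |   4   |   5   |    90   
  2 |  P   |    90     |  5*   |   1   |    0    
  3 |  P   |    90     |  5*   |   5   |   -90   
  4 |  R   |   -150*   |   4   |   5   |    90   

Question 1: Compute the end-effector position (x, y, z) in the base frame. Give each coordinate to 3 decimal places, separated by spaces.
5.777 11.901 1.000

after link 1: o_1 = (-3.5355, 3.5355, 4.0000)
after link 2: o_2 = (0.0000, 7.0711, 5.0000)
after link 3: o_3 = (7.0711, 7.0711, 5.0000)
after link 4: o_4 = (5.7770, 11.9007, 1.0000)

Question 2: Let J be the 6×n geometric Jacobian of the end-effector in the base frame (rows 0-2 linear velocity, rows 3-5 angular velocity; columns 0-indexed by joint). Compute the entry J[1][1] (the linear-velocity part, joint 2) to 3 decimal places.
prismatic axis z_1 = (0.7071,0.7071,0.0000)
J_v[:, 1] = z_1; J_ω[:, 1] = (0,0,0)
entry J[1][1] = 0.7071

0.707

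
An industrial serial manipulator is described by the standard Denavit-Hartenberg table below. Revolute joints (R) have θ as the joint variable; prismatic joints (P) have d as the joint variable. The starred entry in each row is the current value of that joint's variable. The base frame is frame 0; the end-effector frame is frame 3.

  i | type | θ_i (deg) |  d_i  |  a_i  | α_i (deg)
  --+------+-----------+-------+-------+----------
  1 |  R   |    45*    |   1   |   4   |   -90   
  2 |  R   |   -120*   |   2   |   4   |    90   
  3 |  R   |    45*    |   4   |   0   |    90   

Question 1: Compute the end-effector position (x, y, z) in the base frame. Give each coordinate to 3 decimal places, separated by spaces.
-2.449 0.379 2.464

after link 1: o_1 = (2.8284, 2.8284, 1.0000)
after link 2: o_2 = (0.0000, 2.8284, 4.4641)
after link 3: o_3 = (-2.4495, 0.3789, 2.4641)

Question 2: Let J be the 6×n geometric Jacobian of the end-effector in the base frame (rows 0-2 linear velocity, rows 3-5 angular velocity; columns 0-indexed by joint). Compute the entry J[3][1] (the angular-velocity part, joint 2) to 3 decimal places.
-0.707

axis z_1 = (-0.7071,0.7071,0.0000); lever o_n−o_1 = (-5.2779,-2.4495,1.4641)
cross product → J_v[:, 1] = (1.0353,1.0353,5.4641)
J_ω[:, 1] = z_1
entry J[3][1] = -0.7071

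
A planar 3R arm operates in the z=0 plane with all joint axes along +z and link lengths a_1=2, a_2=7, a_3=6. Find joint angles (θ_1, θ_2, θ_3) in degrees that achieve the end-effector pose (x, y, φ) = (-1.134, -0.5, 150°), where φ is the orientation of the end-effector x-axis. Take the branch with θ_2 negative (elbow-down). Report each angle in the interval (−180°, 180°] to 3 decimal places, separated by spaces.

wrist centre = target − a_3·(cos φ, sin φ) = (4.0622, -3.5000)
cos θ_2 = (28.7511−2²−7²)/(2·2·7) = -0.8660; θ_2 = -150.0008° (elbow-down)
β = atan2(-3.5000,4.0622) = -40.7486°; ψ = atan2(-3.4999,-4.0622) = -139.2527°
θ_1 = β − ψ = 98.5041°
θ_3 = φ − θ_1 − θ_2 = -158.5032° (wrapped to (-180°,180°])

98.504 -150.001 -158.503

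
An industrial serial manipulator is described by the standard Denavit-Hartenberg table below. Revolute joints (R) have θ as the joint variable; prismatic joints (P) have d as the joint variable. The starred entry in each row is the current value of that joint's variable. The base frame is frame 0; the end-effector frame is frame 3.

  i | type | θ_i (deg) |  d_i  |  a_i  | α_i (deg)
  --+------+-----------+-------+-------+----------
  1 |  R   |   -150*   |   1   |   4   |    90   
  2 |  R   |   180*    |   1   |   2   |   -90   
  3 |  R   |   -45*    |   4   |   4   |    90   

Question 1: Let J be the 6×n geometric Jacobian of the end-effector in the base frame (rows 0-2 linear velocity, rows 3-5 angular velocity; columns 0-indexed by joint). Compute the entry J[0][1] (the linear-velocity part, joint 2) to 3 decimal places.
axis z_1 = (-0.5000,0.8660,0.0000); lever o_n−o_1 = (2.2673,5.7297,-4.0000)
cross product → J_v[:, 1] = (-3.4641,-2.0000,-4.8284)
J_ω[:, 1] = z_1
entry J[0][1] = -3.4641

-3.464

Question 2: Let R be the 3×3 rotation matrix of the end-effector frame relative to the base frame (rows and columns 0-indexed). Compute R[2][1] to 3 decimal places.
End-effector y-axis (col 1 of R) = (0.0000,0.0000,-1.0000)
R[2][1] = -1.0000

-1.000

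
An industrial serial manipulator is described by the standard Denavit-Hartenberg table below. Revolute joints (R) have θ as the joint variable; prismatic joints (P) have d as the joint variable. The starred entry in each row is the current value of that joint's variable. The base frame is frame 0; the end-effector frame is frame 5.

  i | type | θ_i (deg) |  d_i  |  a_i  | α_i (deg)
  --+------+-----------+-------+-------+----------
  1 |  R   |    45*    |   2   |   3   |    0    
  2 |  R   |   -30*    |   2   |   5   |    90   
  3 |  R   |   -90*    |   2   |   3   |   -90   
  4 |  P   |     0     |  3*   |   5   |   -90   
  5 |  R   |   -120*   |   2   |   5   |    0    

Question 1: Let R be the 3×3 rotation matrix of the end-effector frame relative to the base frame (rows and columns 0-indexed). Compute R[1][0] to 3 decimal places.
End-effector x-axis (col 0 of R) = (0.8365,0.2241,0.5000)
R[1][0] = 0.2241

0.224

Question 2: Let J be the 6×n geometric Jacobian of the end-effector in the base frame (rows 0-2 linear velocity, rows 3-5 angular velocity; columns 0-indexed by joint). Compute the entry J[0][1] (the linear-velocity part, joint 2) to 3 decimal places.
axis z_1 = (0.0000,0.0000,1.0000); lever o_n−o_1 = (11.9100,3.1913,-3.5000)
cross product → J_v[:, 1] = (-3.1913,11.9100,0.0000)
J_ω[:, 1] = z_1
entry J[0][1] = -3.1913

-3.191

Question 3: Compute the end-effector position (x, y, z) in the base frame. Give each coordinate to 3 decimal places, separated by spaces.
14.031 5.313 -1.500

after link 1: o_1 = (2.1213, 2.1213, 2.0000)
after link 2: o_2 = (6.9509, 3.4154, 4.0000)
after link 3: o_3 = (7.4686, 1.4836, 1.0000)
after link 4: o_4 = (10.3664, 2.2600, -4.0000)
after link 5: o_5 = (14.0313, 5.3126, -1.5000)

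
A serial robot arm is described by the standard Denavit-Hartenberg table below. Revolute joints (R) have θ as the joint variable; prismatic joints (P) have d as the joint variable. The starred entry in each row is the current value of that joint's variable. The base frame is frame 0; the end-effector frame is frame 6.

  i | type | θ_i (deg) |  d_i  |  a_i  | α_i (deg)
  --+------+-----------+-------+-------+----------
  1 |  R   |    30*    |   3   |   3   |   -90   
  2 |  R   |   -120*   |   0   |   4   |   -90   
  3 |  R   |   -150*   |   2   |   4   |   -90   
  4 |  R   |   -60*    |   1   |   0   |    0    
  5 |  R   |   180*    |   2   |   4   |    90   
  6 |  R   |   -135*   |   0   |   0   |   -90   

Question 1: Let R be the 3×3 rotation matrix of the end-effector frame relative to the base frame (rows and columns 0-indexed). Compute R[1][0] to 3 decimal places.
End-effector x-axis (col 0 of R) = (0.9628,0.0529,-0.2652)
R[1][0] = 0.0529

0.053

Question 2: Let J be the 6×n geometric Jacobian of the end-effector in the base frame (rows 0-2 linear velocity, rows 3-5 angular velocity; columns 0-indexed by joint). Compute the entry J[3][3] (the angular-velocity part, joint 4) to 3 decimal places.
axis z_3 = (-0.6495,0.6250,0.4330); lever o_n−o_3 = (-4.7966,-0.9240,1.0670)
cross product → J_v[:, 3] = (1.0670,-1.3840,3.5981)
J_ω[:, 3] = z_3
entry J[3][3] = -0.6495

-0.650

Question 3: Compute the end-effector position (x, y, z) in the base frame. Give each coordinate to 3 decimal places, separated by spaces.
after link 1: o_1 = (2.5981, 1.5000, 3.0000)
after link 2: o_2 = (0.8660, 0.5000, 6.4641)
after link 3: o_3 = (2.8660, 3.9641, 4.4641)
after link 4: o_4 = (2.2165, 4.5891, 4.8971)
after link 5: o_5 = (-1.9306, 3.0401, 5.5311)
after link 6: o_6 = (-1.9306, 3.0401, 5.5311)

-1.931 3.040 5.531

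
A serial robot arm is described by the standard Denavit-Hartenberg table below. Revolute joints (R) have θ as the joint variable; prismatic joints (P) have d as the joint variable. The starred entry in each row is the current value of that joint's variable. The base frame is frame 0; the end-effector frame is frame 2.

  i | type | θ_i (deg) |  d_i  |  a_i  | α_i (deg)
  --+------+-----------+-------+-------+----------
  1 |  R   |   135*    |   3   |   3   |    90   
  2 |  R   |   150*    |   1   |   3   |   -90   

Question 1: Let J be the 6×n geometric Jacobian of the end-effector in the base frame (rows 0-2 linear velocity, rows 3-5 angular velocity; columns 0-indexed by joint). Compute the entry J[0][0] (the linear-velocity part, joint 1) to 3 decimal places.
axis z_0 = ẑ; lever o_n−o_0 = (0.4229,0.9913,4.5000)
cross product → J_v[:, 0] = (-0.9913,0.4229,0.0000)
J_ω[:, 0] = z_0
entry J[0][0] = -0.9913

-0.991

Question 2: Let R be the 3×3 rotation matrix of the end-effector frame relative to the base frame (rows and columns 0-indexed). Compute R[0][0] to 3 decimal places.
0.612

End-effector x-axis (col 0 of R) = (0.6124,-0.6124,0.5000)
R[0][0] = 0.6124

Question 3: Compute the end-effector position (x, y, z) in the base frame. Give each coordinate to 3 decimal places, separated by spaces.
after link 1: o_1 = (-2.1213, 2.1213, 3.0000)
after link 2: o_2 = (0.4229, 0.9913, 4.5000)

0.423 0.991 4.500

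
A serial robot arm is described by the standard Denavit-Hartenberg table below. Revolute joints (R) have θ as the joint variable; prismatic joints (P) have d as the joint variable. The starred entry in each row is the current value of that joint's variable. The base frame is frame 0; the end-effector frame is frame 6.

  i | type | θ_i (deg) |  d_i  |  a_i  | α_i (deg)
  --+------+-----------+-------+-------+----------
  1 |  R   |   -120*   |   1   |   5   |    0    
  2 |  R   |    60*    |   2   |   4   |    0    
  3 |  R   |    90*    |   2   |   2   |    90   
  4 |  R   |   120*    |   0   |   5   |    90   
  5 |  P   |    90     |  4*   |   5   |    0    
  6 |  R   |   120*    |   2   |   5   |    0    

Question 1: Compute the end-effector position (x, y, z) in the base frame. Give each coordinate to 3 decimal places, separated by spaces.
6.692 -6.529 8.580

after link 1: o_1 = (-2.5000, -4.3301, 1.0000)
after link 2: o_2 = (-0.5000, -7.7942, 3.0000)
after link 3: o_3 = (1.2321, -6.7942, 5.0000)
after link 4: o_4 = (-0.9330, -8.0442, 9.3301)
after link 5: o_5 = (4.5670, -10.6423, 11.3301)
after link 6: o_6 = (6.6920, -6.5287, 8.5801)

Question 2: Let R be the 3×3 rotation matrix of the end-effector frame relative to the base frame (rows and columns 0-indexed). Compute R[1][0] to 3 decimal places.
End-effector x-axis (col 0 of R) = (0.1250,0.6495,-0.7500)
R[1][0] = 0.6495

0.650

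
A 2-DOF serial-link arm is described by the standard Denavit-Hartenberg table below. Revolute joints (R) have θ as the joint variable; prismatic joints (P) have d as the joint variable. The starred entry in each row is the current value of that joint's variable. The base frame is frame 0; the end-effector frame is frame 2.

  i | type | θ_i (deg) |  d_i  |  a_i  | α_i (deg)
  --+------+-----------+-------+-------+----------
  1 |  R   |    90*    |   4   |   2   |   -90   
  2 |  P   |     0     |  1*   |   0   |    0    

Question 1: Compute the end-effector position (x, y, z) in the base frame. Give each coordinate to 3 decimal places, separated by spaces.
-1.000 2.000 4.000

after link 1: o_1 = (0.0000, 2.0000, 4.0000)
after link 2: o_2 = (-1.0000, 2.0000, 4.0000)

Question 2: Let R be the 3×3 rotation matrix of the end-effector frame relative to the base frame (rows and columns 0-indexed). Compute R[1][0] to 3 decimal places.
1.000

End-effector x-axis (col 0 of R) = (0.0000,1.0000,0.0000)
R[1][0] = 1.0000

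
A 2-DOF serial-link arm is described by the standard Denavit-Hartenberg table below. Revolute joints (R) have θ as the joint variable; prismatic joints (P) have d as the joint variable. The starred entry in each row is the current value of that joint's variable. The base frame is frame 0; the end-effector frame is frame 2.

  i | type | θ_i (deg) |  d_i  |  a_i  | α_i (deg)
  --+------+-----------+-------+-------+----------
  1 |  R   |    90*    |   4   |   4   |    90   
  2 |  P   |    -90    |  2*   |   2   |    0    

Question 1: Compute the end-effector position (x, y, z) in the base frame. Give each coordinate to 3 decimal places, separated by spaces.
after link 1: o_1 = (0.0000, 4.0000, 4.0000)
after link 2: o_2 = (2.0000, 4.0000, 2.0000)

2.000 4.000 2.000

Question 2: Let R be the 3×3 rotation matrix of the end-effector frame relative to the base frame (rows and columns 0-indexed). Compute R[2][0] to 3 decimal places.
-1.000

End-effector x-axis (col 0 of R) = (0.0000,0.0000,-1.0000)
R[2][0] = -1.0000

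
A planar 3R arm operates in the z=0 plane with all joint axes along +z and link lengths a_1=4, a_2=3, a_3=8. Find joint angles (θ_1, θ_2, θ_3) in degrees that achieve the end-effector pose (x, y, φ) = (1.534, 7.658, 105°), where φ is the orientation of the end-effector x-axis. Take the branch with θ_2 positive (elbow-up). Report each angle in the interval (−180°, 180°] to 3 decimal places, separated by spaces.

-47.207 120.007 32.200

wrist centre = target − a_3·(cos φ, sin φ) = (3.6046, -0.0694)
cos θ_2 = (12.9976−4²−3²)/(2·4·3) = -0.5001; θ_2 = 120.0066° (elbow-up)
β = atan2(-0.0694,3.6046) = -1.1031°; ψ = atan2(2.5979,2.4997) = 46.1036°
θ_1 = β − ψ = -47.2067°
θ_3 = φ − θ_1 − θ_2 = 32.2002° (wrapped to (-180°,180°])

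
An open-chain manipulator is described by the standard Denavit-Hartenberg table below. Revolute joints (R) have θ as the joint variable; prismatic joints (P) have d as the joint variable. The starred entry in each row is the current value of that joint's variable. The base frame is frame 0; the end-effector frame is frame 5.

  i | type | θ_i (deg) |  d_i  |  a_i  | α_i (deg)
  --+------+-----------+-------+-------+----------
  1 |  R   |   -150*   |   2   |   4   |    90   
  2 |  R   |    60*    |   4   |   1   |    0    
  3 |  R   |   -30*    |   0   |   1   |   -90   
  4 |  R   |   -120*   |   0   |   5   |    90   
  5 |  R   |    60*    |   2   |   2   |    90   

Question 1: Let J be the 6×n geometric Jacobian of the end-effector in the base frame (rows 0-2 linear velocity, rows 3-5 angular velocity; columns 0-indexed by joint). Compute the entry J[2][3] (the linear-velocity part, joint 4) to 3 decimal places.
axis z_3 = (0.4330,0.2500,0.8660); lever o_n−o_3 = (2.2010,6.1160,-0.8660)
cross product → J_v[:, 3] = (-5.5131,2.2811,2.0981)
J_ω[:, 3] = z_3
entry J[2][3] = 2.0981

2.098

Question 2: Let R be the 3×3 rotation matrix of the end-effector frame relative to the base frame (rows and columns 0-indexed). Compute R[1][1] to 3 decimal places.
-0.058

End-effector y-axis (col 1 of R) = (0.8995,-0.0580,-0.4330)
R[1][1] = -0.0580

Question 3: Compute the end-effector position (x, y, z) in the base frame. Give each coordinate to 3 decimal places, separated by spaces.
-4.446 6.897 2.500

after link 1: o_1 = (-3.4641, -2.0000, 2.0000)
after link 2: o_2 = (-5.8971, 1.2141, 2.8660)
after link 3: o_3 = (-6.6471, 0.7811, 3.3660)
after link 4: o_4 = (-6.9372, 5.6136, 2.1160)
after link 5: o_5 = (-4.4462, 6.8971, 2.5000)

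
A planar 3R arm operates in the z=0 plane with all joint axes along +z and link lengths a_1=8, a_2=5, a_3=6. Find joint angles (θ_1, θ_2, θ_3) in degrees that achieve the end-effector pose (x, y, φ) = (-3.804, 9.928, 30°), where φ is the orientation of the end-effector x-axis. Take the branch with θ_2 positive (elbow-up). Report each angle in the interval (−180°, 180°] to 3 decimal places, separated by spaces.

wrist centre = target − a_3·(cos φ, sin φ) = (-9.0002, 6.9280)
cos θ_2 = (128.9999−8²−5²)/(2·8·5) = 0.5000; θ_2 = 60.0001° (elbow-up)
β = atan2(6.9280,-9.0002) = 142.4122°; ψ = atan2(4.3301,10.5000) = 22.4109°
θ_1 = β − ψ = 120.0013°
θ_3 = φ − θ_1 − θ_2 = -150.0013° (wrapped to (-180°,180°])

120.001 60.000 -150.001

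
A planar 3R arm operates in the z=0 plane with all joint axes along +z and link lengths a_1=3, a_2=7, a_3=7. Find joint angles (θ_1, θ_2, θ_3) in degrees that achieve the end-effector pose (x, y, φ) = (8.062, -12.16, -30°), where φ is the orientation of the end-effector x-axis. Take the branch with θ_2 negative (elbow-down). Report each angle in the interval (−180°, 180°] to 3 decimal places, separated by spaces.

-33.987 -60.008 63.995

wrist centre = target − a_3·(cos φ, sin φ) = (1.9998, -8.6600)
cos θ_2 = (78.9949−3²−7²)/(2·3·7) = 0.4999; θ_2 = -60.0081° (elbow-down)
β = atan2(-8.6600,1.9998) = -76.9968°; ψ = atan2(-6.0627,6.4991) = -43.0100°
θ_1 = β − ψ = -33.9869°
θ_3 = φ − θ_1 − θ_2 = 63.9949° (wrapped to (-180°,180°])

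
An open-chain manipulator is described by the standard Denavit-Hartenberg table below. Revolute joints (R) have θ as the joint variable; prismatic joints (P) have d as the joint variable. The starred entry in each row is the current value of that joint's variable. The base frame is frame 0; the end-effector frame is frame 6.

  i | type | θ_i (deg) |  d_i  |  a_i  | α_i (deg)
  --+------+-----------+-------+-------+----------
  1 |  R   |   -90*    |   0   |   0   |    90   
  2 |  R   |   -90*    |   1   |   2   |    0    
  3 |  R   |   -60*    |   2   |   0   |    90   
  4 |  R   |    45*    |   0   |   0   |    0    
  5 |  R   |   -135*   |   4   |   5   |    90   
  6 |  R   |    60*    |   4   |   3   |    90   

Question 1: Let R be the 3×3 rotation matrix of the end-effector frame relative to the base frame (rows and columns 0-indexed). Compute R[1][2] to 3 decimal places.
-0.250

End-effector z-axis (col 2 of R) = (0.8660,-0.2500,-0.4330)
R[1][2] = -0.2500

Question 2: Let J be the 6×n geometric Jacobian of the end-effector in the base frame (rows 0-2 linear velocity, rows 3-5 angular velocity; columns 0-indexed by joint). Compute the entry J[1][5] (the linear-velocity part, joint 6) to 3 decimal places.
0.750

axis z_5 = (0.0000,-0.8660,0.5000); lever o_n−o_5 = (1.5000,-2.1651,4.2500)
cross product → J_v[:, 5] = (-2.5981,0.7500,1.2990)
J_ω[:, 5] = z_5
entry J[1][5] = 0.7500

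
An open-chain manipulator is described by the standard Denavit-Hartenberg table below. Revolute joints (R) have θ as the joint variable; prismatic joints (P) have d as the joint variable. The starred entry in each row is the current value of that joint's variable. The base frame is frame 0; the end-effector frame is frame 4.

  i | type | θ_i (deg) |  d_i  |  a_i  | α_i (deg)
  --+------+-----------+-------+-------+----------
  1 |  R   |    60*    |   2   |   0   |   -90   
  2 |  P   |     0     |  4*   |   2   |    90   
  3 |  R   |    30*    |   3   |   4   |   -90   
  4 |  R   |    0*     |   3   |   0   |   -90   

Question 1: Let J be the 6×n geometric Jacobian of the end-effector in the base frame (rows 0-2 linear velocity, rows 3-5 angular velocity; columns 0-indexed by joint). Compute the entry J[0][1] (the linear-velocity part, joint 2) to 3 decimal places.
-0.866

prismatic axis z_1 = (-0.8660,0.5000,0.0000)
J_v[:, 1] = z_1; J_ω[:, 1] = (0,0,0)
entry J[0][1] = -0.8660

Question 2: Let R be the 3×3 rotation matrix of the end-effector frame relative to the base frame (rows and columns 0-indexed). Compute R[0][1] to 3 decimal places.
End-effector y-axis (col 1 of R) = (1.0000,-0.0000,-0.0000)
R[0][1] = 1.0000

1.000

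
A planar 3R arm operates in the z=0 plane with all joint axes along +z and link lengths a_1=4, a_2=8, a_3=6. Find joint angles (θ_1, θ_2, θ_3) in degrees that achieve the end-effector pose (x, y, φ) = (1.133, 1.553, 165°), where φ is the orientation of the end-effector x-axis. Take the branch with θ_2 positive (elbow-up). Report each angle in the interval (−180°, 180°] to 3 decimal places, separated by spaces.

-89.994 119.995 134.999

wrist centre = target − a_3·(cos φ, sin φ) = (6.9286, 0.0001)
cos θ_2 = (48.0049−4²−8²)/(2·4·8) = -0.4999; θ_2 = 119.9950° (elbow-up)
β = atan2(0.0001,6.9286) = 0.0007°; ψ = atan2(6.9286,0.0006) = 89.9950°
θ_1 = β − ψ = -89.9943°
θ_3 = φ − θ_1 − θ_2 = 134.9993° (wrapped to (-180°,180°])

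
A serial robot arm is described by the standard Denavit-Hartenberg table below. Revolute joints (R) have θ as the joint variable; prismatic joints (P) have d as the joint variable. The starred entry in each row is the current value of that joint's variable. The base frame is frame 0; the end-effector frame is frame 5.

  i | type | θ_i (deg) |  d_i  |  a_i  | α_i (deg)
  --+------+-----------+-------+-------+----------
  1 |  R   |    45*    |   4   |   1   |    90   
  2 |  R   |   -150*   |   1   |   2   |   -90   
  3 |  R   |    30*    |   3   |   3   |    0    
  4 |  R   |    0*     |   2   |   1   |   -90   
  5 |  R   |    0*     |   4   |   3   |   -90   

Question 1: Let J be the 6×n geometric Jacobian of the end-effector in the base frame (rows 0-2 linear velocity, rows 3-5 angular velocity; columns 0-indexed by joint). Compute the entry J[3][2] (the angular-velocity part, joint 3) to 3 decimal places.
axis z_2 = (0.3536,0.3536,-0.8660); lever o_n−o_2 = (-5.6442,4.2046,-6.3612)
cross product → J_v[:, 2] = (1.3922,7.1370,3.4821)
J_ω[:, 2] = z_2
entry J[3][2] = 0.3536

0.354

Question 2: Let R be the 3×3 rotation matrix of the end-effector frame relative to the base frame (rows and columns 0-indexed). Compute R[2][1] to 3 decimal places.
End-effector y-axis (col 1 of R) = (0.3062,-0.9186,-0.2500)
R[2][1] = -0.2500

-0.250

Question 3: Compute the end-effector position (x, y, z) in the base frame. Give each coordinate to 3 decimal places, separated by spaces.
-5.455 2.980 -3.361

after link 1: o_1 = (0.7071, 0.7071, 4.0000)
after link 2: o_2 = (0.1895, -1.2247, 3.0000)
after link 3: o_3 = (-1.4015, -0.6944, -0.8971)
after link 4: o_4 = (-1.5783, -0.1641, -3.0622)
after link 5: o_5 = (-5.4547, 2.9798, -3.3612)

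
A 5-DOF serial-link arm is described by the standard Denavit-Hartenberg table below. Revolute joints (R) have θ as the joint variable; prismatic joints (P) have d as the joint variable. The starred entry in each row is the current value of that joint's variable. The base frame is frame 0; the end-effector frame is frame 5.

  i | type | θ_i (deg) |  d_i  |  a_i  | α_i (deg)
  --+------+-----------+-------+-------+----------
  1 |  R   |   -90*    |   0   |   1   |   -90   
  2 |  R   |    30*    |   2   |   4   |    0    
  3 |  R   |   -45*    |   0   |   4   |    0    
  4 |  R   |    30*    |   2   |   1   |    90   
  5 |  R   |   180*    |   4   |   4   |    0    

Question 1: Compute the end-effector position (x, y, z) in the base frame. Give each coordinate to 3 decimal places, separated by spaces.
after link 1: o_1 = (0.0000, -1.0000, 0.0000)
after link 2: o_2 = (2.0000, -4.4641, -2.0000)
after link 3: o_3 = (2.0000, -8.3278, -0.9647)
after link 4: o_4 = (4.0000, -9.2937, -1.2235)
after link 5: o_5 = (4.0000, -6.4653, 3.6754)

4.000 -6.465 3.675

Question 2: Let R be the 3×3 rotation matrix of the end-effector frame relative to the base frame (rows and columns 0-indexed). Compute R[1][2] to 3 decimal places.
-0.259

End-effector z-axis (col 2 of R) = (0.0000,-0.2588,0.9659)
R[1][2] = -0.2588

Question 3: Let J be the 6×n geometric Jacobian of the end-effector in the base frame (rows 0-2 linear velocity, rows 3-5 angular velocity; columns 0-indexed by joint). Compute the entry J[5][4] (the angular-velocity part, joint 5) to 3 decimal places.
axis z_4 = (0.0000,-0.2588,0.9659); lever o_n−o_4 = (0.0000,2.8284,4.8990)
cross product → J_v[:, 4] = (-4.0000,-0.0000,0.0000)
J_ω[:, 4] = z_4
entry J[5][4] = 0.9659

0.966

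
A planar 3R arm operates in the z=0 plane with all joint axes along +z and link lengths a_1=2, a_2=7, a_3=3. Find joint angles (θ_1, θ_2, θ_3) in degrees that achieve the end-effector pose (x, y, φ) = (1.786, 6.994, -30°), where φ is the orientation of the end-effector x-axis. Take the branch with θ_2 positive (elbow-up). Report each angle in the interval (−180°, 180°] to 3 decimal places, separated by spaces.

wrist centre = target − a_3·(cos φ, sin φ) = (-0.8121, 8.4940)
cos θ_2 = (72.8075−2²−7²)/(2·2·7) = 0.7074; θ_2 = 44.9754° (elbow-up)
β = atan2(8.4940,-0.8121) = 95.4612°; ψ = atan2(4.9476,6.9519) = 35.4393°
θ_1 = β − ψ = 60.0219°
θ_3 = φ − θ_1 − θ_2 = -134.9973° (wrapped to (-180°,180°])

60.022 44.975 -134.997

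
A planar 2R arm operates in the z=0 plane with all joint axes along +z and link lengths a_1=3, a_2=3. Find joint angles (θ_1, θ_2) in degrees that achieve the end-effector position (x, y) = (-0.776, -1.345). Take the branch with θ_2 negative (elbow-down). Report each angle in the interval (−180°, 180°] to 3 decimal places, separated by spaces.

cos θ_2 = (2.4112−3²−3²)/(2·3·3) = -0.8660; θ_2 = -150.0022° (elbow-down)
β = atan2(-1.3450,-0.7760) = -119.9829°; ψ = atan2(-1.4999,0.4019) = -75.0011°
θ_1 = β − ψ = -44.9818°

-44.982 -150.002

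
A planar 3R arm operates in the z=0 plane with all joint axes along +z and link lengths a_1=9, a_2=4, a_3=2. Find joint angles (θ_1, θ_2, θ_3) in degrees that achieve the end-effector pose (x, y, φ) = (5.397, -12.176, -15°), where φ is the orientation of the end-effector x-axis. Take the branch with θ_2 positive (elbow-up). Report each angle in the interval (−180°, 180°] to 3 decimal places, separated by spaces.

-86.891 44.985 26.905

wrist centre = target − a_3·(cos φ, sin φ) = (3.4651, -11.6584)
cos θ_2 = (147.9247−9²−4²)/(2·9·4) = 0.7073; θ_2 = 44.9854° (elbow-up)
β = atan2(-11.6584,3.4651) = -73.4468°; ψ = atan2(2.8277,11.8291) = 13.4440°
θ_1 = β − ψ = -86.8908°
θ_3 = φ − θ_1 − θ_2 = 26.9054° (wrapped to (-180°,180°])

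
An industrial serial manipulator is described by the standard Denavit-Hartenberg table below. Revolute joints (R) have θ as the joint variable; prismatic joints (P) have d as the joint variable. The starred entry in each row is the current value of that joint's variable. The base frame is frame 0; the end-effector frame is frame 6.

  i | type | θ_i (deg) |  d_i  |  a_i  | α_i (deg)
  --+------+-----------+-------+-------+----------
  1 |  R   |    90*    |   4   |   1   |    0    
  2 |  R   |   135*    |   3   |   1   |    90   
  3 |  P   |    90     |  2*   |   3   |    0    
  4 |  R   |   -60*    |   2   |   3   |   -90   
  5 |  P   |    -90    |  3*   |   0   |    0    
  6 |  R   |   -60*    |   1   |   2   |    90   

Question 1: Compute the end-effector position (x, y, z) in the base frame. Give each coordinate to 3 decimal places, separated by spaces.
after link 1: o_1 = (0.0000, 1.0000, 4.0000)
after link 2: o_2 = (-0.7071, 0.2929, 7.0000)
after link 3: o_3 = (-2.1213, 1.7071, 10.0000)
after link 4: o_4 = (-5.3727, 1.2842, 11.5000)
after link 5: o_5 = (-4.3120, 2.3449, 14.0981)
after link 6: o_6 = (-3.6049, 4.4662, 14.0981)

-3.605 4.466 14.098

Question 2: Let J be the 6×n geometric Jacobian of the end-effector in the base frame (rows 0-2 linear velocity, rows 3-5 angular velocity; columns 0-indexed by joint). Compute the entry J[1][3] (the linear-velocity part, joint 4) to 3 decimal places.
2.898

axis z_3 = (-0.7071,0.7071,0.0000); lever o_n−o_3 = (-1.4836,2.7591,4.0981)
cross product → J_v[:, 3] = (2.8978,2.8978,-0.9019)
J_ω[:, 3] = z_3
entry J[1][3] = 2.8978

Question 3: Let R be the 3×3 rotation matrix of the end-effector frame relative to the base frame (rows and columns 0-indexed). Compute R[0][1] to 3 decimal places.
0.354

End-effector y-axis (col 1 of R) = (0.3536,0.3536,0.8660)
R[0][1] = 0.3536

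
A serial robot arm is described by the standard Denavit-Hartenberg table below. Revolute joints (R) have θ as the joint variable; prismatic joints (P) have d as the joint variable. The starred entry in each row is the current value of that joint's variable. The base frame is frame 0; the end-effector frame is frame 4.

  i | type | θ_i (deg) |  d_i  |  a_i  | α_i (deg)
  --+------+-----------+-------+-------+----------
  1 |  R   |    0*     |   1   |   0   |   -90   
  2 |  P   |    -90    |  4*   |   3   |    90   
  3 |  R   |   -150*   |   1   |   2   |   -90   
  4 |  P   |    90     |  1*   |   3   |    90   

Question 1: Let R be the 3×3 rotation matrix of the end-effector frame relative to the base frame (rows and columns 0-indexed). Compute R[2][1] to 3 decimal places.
0.500

End-effector y-axis (col 1 of R) = (-0.0000,-0.8660,0.5000)
R[2][1] = 0.5000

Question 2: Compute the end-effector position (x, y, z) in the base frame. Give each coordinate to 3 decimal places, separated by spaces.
2.000 2.134 2.768

after link 1: o_1 = (0.0000, 0.0000, 1.0000)
after link 2: o_2 = (0.0000, 4.0000, 4.0000)
after link 3: o_3 = (-1.0000, 3.0000, 2.2679)
after link 4: o_4 = (2.0000, 2.1340, 2.7679)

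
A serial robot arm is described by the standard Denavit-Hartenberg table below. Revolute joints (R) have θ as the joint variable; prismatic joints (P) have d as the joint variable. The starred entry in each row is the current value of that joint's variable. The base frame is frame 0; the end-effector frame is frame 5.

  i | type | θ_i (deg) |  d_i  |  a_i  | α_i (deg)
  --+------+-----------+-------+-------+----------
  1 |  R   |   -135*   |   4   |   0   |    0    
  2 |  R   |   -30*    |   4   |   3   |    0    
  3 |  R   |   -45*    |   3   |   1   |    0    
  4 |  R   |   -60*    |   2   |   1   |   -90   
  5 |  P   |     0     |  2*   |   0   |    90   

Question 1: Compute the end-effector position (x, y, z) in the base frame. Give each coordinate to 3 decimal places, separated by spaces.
-5.764 0.724 13.000

after link 1: o_1 = (0.0000, 0.0000, 4.0000)
after link 2: o_2 = (-2.8978, -0.7765, 8.0000)
after link 3: o_3 = (-3.7638, -0.2765, 11.0000)
after link 4: o_4 = (-3.7638, 0.7235, 13.0000)
after link 5: o_5 = (-5.7638, 0.7235, 13.0000)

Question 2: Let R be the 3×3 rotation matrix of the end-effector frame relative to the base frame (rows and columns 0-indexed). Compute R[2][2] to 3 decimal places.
End-effector z-axis (col 2 of R) = (-0.0000,0.0000,1.0000)
R[2][2] = 1.0000

1.000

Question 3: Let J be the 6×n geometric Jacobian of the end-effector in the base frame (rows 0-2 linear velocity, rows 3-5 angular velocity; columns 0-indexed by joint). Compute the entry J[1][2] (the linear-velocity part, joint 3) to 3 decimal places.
-2.866

axis z_2 = (0.0000,0.0000,1.0000); lever o_n−o_2 = (-2.8660,1.5000,5.0000)
cross product → J_v[:, 2] = (-1.5000,-2.8660,0.0000)
J_ω[:, 2] = z_2
entry J[1][2] = -2.8660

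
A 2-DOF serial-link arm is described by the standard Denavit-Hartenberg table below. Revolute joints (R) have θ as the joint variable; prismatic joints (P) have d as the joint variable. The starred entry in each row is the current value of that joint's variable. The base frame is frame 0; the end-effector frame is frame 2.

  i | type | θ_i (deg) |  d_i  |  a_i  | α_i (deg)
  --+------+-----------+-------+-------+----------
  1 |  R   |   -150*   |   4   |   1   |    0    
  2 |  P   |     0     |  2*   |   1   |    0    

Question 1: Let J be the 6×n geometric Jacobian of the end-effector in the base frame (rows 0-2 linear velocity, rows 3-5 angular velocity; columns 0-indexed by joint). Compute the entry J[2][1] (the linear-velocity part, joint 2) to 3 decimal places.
1.000

prismatic axis z_1 = (0.0000,0.0000,1.0000)
J_v[:, 1] = z_1; J_ω[:, 1] = (0,0,0)
entry J[2][1] = 1.0000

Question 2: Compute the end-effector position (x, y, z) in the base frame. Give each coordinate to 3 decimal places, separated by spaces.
after link 1: o_1 = (-0.8660, -0.5000, 4.0000)
after link 2: o_2 = (-1.7321, -1.0000, 6.0000)

-1.732 -1.000 6.000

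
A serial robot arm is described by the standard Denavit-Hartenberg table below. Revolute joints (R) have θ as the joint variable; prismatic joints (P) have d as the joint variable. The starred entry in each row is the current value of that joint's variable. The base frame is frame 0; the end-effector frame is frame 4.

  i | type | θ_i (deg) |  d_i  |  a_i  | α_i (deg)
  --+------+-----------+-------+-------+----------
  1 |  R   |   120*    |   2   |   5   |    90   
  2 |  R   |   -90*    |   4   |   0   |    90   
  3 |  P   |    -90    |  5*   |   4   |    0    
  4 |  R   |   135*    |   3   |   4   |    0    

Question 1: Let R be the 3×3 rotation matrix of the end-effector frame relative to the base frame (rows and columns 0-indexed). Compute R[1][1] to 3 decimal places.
0.354

End-effector y-axis (col 1 of R) = (0.6124,0.3536,0.7071)
R[1][1] = 0.3536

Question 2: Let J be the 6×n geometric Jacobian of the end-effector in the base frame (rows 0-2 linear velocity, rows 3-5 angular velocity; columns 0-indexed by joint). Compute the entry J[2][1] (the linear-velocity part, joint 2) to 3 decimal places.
-8.000

axis z_1 = (0.8660,0.5000,0.0000); lever o_n−o_1 = (6.4495,-5.5140,-2.8284)
cross product → J_v[:, 1] = (-1.4142,2.4495,-8.0000)
J_ω[:, 1] = z_1
entry J[2][1] = -8.0000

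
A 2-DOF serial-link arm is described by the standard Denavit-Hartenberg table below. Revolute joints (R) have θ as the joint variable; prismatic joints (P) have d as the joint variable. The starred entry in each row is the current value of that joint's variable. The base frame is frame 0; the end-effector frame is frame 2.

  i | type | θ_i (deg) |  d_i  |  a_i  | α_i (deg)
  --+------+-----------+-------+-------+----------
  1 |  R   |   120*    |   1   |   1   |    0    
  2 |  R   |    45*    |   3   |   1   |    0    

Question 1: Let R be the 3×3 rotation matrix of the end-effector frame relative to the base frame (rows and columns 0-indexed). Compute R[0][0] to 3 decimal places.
End-effector x-axis (col 0 of R) = (-0.9659,0.2588,0.0000)
R[0][0] = -0.9659

-0.966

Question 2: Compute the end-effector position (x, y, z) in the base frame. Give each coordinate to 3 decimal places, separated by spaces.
-1.466 1.125 4.000

after link 1: o_1 = (-0.5000, 0.8660, 1.0000)
after link 2: o_2 = (-1.4659, 1.1248, 4.0000)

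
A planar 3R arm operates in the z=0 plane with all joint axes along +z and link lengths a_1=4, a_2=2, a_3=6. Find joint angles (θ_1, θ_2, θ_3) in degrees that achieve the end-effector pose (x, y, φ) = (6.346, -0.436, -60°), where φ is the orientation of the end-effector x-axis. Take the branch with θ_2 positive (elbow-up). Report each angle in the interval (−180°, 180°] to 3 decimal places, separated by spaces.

44.996 30.012 -135.008

wrist centre = target − a_3·(cos φ, sin φ) = (3.3460, 4.7602)
cos θ_2 = (33.8548−4²−2²)/(2·4·2) = 0.8659; θ_2 = 30.0117° (elbow-up)
β = atan2(4.7602,3.3460) = 54.8959°; ψ = atan2(1.0004,5.7318) = 9.8999°
θ_1 = β − ψ = 44.9960°
θ_3 = φ − θ_1 − θ_2 = -135.0078° (wrapped to (-180°,180°])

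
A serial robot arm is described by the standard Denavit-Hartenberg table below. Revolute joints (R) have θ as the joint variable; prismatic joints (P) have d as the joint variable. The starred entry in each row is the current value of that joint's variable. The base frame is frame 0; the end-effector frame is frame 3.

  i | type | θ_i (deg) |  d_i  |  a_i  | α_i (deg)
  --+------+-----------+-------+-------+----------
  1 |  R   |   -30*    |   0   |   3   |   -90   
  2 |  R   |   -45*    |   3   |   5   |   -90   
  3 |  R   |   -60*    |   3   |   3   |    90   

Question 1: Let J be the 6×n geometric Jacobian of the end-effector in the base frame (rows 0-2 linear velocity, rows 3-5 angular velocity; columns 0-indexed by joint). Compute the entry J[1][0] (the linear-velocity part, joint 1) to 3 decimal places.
axis z_0 = ẑ; lever o_n−o_0 = (11.2147,-0.0107,2.4749)
cross product → J_v[:, 0] = (0.0107,11.2147,-0.0000)
J_ω[:, 0] = z_0
entry J[1][0] = 11.2147

11.215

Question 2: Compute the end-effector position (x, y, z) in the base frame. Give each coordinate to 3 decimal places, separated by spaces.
after link 1: o_1 = (2.5981, -1.5000, 0.0000)
after link 2: o_2 = (7.1599, -0.6697, 3.5355)
after link 3: o_3 = (11.2147, -0.0107, 2.4749)

11.215 -0.011 2.475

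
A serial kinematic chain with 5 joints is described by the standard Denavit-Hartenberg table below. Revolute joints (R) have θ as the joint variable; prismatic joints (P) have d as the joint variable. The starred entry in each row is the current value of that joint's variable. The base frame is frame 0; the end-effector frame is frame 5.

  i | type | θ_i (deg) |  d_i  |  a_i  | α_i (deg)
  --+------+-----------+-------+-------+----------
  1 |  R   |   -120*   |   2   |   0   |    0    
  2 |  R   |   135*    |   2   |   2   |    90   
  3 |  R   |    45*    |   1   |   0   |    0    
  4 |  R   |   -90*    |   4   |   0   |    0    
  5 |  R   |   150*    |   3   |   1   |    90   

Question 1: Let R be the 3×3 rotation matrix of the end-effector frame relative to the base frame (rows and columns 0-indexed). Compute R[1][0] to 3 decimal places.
-0.067

End-effector x-axis (col 0 of R) = (-0.2500,-0.0670,0.9659)
R[1][0] = -0.0670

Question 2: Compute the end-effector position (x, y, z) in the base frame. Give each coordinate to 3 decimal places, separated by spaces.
after link 1: o_1 = (0.0000, 0.0000, 2.0000)
after link 2: o_2 = (1.9319, 0.5176, 4.0000)
after link 3: o_3 = (2.1907, -0.4483, 4.0000)
after link 4: o_4 = (3.2259, -4.3120, 4.0000)
after link 5: o_5 = (3.7524, -7.2768, 4.9659)

3.752 -7.277 4.966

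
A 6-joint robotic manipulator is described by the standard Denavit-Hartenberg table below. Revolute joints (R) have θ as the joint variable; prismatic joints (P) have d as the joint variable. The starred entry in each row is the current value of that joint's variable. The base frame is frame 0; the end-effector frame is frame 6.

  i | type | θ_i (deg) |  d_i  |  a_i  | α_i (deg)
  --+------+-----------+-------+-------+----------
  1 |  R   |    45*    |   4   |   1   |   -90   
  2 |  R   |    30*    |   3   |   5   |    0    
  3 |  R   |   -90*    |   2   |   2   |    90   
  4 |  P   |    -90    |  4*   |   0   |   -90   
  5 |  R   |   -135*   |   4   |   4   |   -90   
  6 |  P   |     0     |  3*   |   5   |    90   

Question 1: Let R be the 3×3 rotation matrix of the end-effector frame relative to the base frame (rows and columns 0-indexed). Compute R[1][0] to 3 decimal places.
End-effector x-axis (col 0 of R) = (-0.9330,0.0670,0.3536)
R[1][0] = 0.0670

0.067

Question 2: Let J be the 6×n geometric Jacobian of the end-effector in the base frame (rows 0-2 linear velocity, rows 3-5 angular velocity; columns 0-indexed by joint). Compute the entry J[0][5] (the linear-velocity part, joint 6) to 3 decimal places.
prismatic axis z_5 = (0.0670,-0.9330,0.3536)
J_v[:, 5] = z_5; J_ω[:, 5] = (0,0,0)
entry J[0][5] = 0.0670

0.067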